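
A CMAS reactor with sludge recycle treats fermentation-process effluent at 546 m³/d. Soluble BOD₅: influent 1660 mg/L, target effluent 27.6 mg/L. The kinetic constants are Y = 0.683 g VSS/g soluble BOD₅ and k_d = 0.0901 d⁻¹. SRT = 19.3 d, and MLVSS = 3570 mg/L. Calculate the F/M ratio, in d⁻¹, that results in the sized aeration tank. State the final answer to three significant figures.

Steady-state biomass mass balance: V·X·(1 + k_d·θ_c) = Y·Q·(S₀ − S)·θ_c, so V = 0.683 × 546 × (1660 − 27.6) × 19.3 / [3570 × (1 + 0.0901 × 19.3)] = 1.17×10^7 / 9778 = 1202 m³.
F/M = Q·S₀ / (V·X) = 546 × 1660 / (1202 × 3570) = 0.2113 g soluble BOD₅·(g VSS·d)⁻¹.

F/M ≈ 0.211 d⁻¹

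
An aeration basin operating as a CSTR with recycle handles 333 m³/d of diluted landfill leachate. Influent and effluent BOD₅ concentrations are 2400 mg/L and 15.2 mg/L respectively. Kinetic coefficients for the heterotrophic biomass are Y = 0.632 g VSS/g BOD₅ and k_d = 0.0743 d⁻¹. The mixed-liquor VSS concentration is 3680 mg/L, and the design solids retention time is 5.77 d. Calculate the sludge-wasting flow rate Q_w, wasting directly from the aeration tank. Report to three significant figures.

Q_w ≈ 95.5 m³/d

Rearranging the biomass balance for a CMAS with decay, V = Y·Q·ΔS·θ_c / [X·(1+k_d θ_c)] = 0.632 × 333 × (2400 − 15.2) × 5.77 / [3680 × (1 + 0.0743 × 5.77)] = 2.9×10^6 / 5258 = 550.8 m³.
Wasting from the aeration tank: Q_w = V / θ_c = 550.8 / 5.77 = 95.46 m³/d.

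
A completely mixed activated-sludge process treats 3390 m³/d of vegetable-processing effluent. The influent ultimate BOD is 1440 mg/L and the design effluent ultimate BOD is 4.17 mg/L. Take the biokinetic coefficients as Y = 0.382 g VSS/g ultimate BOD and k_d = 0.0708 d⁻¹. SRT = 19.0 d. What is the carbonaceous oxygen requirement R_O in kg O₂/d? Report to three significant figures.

Observed yield with endogenous decay: Y_obs = Y / (1 + k_d·θ_c) = 0.382 / (1 + 0.0708 × 19.0) = 0.382 / 2.345 = 0.1629 g VSS/g ultimate BOD.
Substrate removed = Q·(S₀ − S) = 3390 m³/d × (1440 − 4.17) g/m³ = 4.87×10^6 g/d = 4867 kg/d.
Net sludge production P_X = 0.1629 × 4867 = 792.8 kg VSS/d.
R_O = Q·ΔS − 1.42 P_X = 4867 − 1126 = 3742 kg O₂/d.

R_O ≈ 3740 kg O₂/d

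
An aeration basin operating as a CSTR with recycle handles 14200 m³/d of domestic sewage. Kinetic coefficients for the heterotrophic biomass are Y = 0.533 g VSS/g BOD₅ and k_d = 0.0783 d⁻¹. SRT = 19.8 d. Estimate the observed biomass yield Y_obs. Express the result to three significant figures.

Y_obs ≈ 0.209 g VSS/g BOD₅

The observed yield is Y_obs = Y/(1 + k_d·θ_c) = 0.533 / (1 + 0.0783 × 19.8) = 0.533 / 2.550 = 0.2090 g VSS per g BOD₅ removed.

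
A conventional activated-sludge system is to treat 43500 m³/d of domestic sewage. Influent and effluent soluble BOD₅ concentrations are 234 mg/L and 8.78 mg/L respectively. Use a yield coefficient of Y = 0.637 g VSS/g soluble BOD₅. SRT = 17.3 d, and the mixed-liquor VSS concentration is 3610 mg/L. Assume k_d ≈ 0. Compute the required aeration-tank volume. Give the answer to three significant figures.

With k_d = 0 the design equation reduces to V = Y Q (S₀−S) θ_c / X = 0.637 × 43500 × (234 − 8.78) × 17.3 / 3610 = 29907 m³.

V ≈ 29900 m³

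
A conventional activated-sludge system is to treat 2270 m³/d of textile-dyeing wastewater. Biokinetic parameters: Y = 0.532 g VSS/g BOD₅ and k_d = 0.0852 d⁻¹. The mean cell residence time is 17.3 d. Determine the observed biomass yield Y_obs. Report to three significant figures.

Observed yield with endogenous decay: Y_obs = Y / (1 + k_d·θ_c) = 0.532 / (1 + 0.0852 × 17.3) = 0.532 / 2.474 = 0.2150 g VSS/g BOD₅.

Y_obs ≈ 0.215 g VSS/g BOD₅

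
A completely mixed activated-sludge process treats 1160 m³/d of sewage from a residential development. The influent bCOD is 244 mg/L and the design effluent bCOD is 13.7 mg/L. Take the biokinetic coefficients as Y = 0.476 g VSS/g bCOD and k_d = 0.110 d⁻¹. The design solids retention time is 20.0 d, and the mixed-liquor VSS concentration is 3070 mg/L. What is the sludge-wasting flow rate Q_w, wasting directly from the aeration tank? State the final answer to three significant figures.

Rearranging the biomass balance for a CMAS with decay, V = Y·Q·ΔS·θ_c / [X·(1+k_d θ_c)] = 0.476 × 1160 × (244 − 13.7) × 20.0 / [3070 × (1 + 0.110 × 20.0)] = 2.54×10^6 / 9824 = 258.9 m³.
With mixed-liquor wasting, θ_c = V/Q_w, so Q_w = V/θ_c = 258.9/20.0 = 12.94 m³/d.

Q_w ≈ 12.9 m³/d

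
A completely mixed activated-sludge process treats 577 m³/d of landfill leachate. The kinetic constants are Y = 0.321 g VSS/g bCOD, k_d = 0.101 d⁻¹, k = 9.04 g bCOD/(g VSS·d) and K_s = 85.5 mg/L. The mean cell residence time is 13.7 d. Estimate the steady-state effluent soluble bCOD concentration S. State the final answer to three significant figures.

From the Monod/SRT balance for a CMAS, S = K_s·(1+k_d θ_c)/[θ_c·(Y k − k_d) − 1] = 85.5 × (1 + 0.101 × 13.7) / [13.7 × (0.321 × 9.04 − 0.101) − 1] = 203.8 / 37.37 = 5.454 mg/L.

S ≈ 5.45 mg/L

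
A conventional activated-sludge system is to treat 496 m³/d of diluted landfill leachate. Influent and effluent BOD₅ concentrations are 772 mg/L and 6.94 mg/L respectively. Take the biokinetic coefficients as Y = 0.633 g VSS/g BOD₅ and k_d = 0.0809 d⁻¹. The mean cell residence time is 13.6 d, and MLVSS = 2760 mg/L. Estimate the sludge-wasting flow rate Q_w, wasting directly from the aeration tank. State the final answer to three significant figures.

Rearranging the biomass balance for a CMAS with decay, V = Y·Q·ΔS·θ_c / [X·(1+k_d θ_c)] = 0.633 × 496 × (772 − 6.94) × 13.6 / [2760 × (1 + 0.0809 × 13.6)] = 3.27×10^6 / 5797 = 563.6 m³.
Wasting from the aeration tank: Q_w = V / θ_c = 563.6 / 13.6 = 41.44 m³/d.

Q_w ≈ 41.4 m³/d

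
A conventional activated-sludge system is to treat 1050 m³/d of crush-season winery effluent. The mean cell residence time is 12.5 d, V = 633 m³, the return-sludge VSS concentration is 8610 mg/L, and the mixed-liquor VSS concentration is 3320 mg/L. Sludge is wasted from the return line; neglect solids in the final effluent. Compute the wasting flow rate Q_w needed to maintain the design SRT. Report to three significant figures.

Q_w ≈ 19.5 m³/d

Wasting from the return line (neglecting effluent solids): Q_w = V·X / (θ_c·X_r) = 633.0 × 3320 / (12.5 × 8610) = 19.53 m³/d.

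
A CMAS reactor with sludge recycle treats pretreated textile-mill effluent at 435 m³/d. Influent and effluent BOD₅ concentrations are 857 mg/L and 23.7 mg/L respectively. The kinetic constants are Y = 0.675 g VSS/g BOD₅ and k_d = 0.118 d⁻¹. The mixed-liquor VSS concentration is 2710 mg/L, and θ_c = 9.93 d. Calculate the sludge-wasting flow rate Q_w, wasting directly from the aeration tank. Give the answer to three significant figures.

Q_w ≈ 41.6 m³/d

Rearranging the biomass balance for a CMAS with decay, V = Y·Q·ΔS·θ_c / [X·(1+k_d θ_c)] = 0.675 × 435 × (857 − 23.7) × 9.93 / [2710 × (1 + 0.118 × 9.93)] = 2.43×10^6 / 5885 = 412.8 m³.
With mixed-liquor wasting, θ_c = V/Q_w, so Q_w = V/θ_c = 412.8/9.93 = 41.57 m³/d.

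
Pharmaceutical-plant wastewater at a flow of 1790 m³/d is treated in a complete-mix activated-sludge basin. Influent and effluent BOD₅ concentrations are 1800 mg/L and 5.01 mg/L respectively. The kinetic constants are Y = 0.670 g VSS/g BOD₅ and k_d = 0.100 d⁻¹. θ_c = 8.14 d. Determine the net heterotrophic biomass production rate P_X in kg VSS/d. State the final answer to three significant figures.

Y_obs = Y / (1 + k_d θ_c) = 0.670 / (1 + 0.100 × 8.14) = 0.670 / 1.814 = 0.3693.
Mass of BOD₅ removed per day: Q(S₀ − S) = 1790 × 1795 g/m³ = 3213 kg/d.
P_X = Y_obs · Q(S₀ − S) = 0.3693 × 3213 = 1187 kg VSS/d.

P_X ≈ 1190 kg VSS/d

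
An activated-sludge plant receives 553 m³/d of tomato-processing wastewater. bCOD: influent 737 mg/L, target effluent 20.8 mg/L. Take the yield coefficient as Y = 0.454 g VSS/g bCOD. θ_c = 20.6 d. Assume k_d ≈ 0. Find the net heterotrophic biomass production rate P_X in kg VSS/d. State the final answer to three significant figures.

Since k_d ≈ 0, Y_obs = Y = 0.454 g VSS/g bCOD.
Substrate removed = Q·(S₀ − S) = 553 m³/d × (737 − 20.8) g/m³ = 3.96×10^5 g/d = 396.1 kg/d.
Net biomass production P_X = Y_obs × Q·(S₀ − S) = 0.4540 × 396.1 = 179.8 kg VSS/d.

P_X ≈ 180 kg VSS/d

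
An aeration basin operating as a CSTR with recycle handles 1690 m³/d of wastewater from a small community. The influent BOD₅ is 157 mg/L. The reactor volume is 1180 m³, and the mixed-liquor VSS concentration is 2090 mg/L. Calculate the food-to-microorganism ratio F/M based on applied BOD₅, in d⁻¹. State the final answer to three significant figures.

F/M ≈ 0.108 d⁻¹

Food-to-microorganism ratio F/M = Q S₀ / (V X) = 1690 × 157 / (1180 × 2090) = 0.1076 d⁻¹.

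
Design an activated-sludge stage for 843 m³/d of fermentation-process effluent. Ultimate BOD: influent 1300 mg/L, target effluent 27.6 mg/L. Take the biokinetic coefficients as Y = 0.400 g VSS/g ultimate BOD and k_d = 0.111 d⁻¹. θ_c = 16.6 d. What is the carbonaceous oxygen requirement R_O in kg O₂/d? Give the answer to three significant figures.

Observed yield with endogenous decay: Y_obs = Y / (1 + k_d·θ_c) = 0.400 / (1 + 0.111 × 16.6) = 0.400 / 2.843 = 0.1407 g VSS/g ultimate BOD.
Mass of ultimate BOD removed per day: Q(S₀ − S) = 843 × 1272 g/m³ = 1073 kg/d.
Net sludge production P_X = 0.1407 × 1073 = 150.9 kg VSS/d.
Carbonaceous O₂ demand = substrate oxidised − cell-mass equivalent = 1073 − 1.42 × 150.9 = 858.3 kg O₂/d.

R_O ≈ 858 kg O₂/d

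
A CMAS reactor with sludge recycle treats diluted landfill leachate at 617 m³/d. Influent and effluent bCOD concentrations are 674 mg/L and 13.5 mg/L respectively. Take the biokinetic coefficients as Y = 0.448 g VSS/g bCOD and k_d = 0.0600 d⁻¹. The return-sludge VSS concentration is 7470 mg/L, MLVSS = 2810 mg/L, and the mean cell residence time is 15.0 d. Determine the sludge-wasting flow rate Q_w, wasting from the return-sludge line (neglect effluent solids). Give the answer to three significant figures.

Q_w ≈ 12.9 m³/d

Rearranging the biomass balance for a CMAS with decay, V = Y·Q·ΔS·θ_c / [X·(1+k_d θ_c)] = 0.448 × 617 × (674 − 13.5) × 15.0 / [2810 × (1 + 0.0600 × 15.0)] = 2.74×10^6 / 5339 = 512.9 m³.
Q_w = (V·X)/(θ_c X_r) = 512.9 × 2810 / (15.0 × 7470) = 12.86 m³/d.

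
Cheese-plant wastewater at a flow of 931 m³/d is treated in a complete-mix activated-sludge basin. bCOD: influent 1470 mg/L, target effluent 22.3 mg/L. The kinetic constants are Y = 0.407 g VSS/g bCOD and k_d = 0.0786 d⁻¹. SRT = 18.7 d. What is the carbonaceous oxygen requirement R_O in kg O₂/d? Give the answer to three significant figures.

R_O ≈ 1030 kg O₂/d

The observed yield is Y_obs = Y/(1 + k_d·θ_c) = 0.407 / (1 + 0.0786 × 18.7) = 0.407 / 2.470 = 0.1648 g VSS per g bCOD removed.
Mass of bCOD removed per day: Q(S₀ − S) = 931 × 1448 g/m³ = 1348 kg/d.
P_X = Y_obs·Q·(S₀ − S) = 0.1648 × 1348 = 222.1 kg VSS/d.
R_O = Q·ΔS − 1.42 P_X = 1348 − 315.4 = 1032 kg O₂/d.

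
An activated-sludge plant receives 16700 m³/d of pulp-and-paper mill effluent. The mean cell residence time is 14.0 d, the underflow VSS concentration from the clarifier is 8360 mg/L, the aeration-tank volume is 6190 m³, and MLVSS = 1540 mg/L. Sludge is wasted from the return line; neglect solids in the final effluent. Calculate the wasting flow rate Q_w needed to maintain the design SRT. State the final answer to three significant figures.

Q_w ≈ 81.4 m³/d

Wasting from the return line (neglecting effluent solids): Q_w = V·X / (θ_c·X_r) = 6190 × 1540 / (14.0 × 8360) = 81.45 m³/d.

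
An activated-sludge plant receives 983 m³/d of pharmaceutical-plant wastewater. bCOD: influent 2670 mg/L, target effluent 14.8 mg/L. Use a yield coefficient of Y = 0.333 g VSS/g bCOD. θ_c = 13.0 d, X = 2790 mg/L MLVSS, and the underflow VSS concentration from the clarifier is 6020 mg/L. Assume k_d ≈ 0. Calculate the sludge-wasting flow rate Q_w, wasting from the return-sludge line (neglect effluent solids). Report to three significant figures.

Biomass mass balance (decay neglected): V·X = Y·Q·(S₀ − S)·θ_c, so V = 0.333 × 983 × (2670 − 14.8) × 13.0 / 2790 = 4050 m³.
θ_c = V·X/(Q_w·X_r) when wasting from the recycle, so Q_w = V·X/(θ_c·X_r) = 4050 × 2790 / (13.0 × 6020) = 144.4 m³/d.

Q_w ≈ 144 m³/d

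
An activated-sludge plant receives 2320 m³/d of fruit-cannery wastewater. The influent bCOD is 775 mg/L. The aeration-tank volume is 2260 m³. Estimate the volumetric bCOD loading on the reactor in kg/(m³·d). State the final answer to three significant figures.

L_v ≈ 0.796 kg bCOD/(m³·d)

Volumetric loading L_v = Q·S₀ / V = 2320 × 775 g/m³ / 2260 m³ = 795.6 g/(m³·d) = 0.7956 kg bCOD/(m³·d).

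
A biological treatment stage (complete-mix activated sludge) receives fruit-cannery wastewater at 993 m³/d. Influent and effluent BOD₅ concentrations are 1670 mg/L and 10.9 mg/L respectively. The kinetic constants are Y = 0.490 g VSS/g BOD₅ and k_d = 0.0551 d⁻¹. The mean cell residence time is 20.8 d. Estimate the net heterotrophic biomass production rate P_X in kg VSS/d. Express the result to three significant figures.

P_X ≈ 376 kg VSS/d

Observed yield with endogenous decay: Y_obs = Y / (1 + k_d·θ_c) = 0.490 / (1 + 0.0551 × 20.8) = 0.490 / 2.146 = 0.2283 g VSS/g BOD₅.
Substrate removed = Q·(S₀ − S) = 993 m³/d × (1670 − 10.9) g/m³ = 1.65×10^6 g/d = 1647 kg/d.
Net biomass production P_X = Y_obs × Q·(S₀ − S) = 0.2283 × 1647 = 376.2 kg VSS/d.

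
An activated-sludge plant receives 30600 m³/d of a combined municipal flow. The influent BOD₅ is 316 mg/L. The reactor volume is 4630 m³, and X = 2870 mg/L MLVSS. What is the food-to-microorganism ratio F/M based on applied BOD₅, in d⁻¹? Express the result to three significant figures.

Food-to-microorganism ratio F/M = Q S₀ / (V X) = 30600 × 316 / (4630 × 2870) = 0.7277 d⁻¹.

F/M ≈ 0.728 d⁻¹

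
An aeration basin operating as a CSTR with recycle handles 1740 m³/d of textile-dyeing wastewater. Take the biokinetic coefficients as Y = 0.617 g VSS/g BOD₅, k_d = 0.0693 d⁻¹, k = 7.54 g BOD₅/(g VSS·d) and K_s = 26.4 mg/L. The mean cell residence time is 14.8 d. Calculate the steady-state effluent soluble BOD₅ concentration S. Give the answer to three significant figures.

From the Monod/SRT balance for a CMAS, S = K_s·(1+k_d θ_c)/[θ_c·(Y k − k_d) − 1] = 26.4 × (1 + 0.0693 × 14.8) / [14.8 × (0.617 × 7.54 − 0.0693) − 1] = 53.48 / 66.83 = 0.8002 mg/L.

S ≈ 0.800 mg/L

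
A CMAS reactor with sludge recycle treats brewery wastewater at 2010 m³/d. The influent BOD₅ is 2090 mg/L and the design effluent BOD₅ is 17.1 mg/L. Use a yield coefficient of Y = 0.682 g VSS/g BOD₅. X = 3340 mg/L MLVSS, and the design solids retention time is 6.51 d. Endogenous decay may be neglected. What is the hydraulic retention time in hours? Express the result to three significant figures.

τ ≈ 66.1 h

V·X = Y·Q·ΔS·θ_c gives V = 0.682 × 2010 × (2090 − 17.1) × 6.51 / 3340 = 5539 m³.
HRT = V/Q = 5539 m³ / 2010 m³·d⁻¹ = 2.755 d × 24 = 66.13 h.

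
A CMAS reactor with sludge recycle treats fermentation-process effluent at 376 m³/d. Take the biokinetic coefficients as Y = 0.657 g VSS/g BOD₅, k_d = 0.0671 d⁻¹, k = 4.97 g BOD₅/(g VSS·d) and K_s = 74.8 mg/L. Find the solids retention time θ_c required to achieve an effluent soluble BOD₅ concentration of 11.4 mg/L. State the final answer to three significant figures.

Specific growth rate at S = 11.4 mg/L: μ = YkS/(K_s+S) = 0.657·4.97·11.4/(74.8+11.4) = 0.4318 d⁻¹.
θ_c = 1/(μ − k_d) = 1/(0.4318 − 0.0671) = 1/0.3647 = 2.742 d.

θ_c ≈ 2.74 d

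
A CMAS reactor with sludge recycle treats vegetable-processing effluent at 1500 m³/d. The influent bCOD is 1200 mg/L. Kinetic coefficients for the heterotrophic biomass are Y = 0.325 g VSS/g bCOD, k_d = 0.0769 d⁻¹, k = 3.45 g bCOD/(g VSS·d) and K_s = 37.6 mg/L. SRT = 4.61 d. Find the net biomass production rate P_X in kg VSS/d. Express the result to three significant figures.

From the Monod/SRT balance for a CMAS, S = K_s·(1+k_d θ_c)/[θ_c·(Y k − k_d) − 1] = 37.6 × (1 + 0.0769 × 4.61) / [4.61 × (0.325 × 3.45 − 0.0769) − 1] = 50.93 / 3.814 = 13.35 mg/L.
Correct the yield for decay: Y_obs = Y/(1 + k_d θ_c) = 0.325 / (1 + 0.0769 × 4.61) = 0.325 / 1.355 = 0.2399.
Substrate removed = Q·(S₀ − S) = 1500 m³/d × (1200 − 13.4) g/m³ = 1.78×10^6 g/d = 1780 kg/d.
So the net sludge growth is P_X = 0.2399 × 1780 = 427.1 kg VSS/d.

P_X ≈ 427 kg VSS/d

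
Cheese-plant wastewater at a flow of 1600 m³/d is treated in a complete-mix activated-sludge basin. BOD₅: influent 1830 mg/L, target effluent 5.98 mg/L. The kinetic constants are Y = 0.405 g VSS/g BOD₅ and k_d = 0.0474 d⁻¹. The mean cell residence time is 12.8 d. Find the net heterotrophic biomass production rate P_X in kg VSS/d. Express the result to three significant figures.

Y_obs = Y / (1 + k_d θ_c) = 0.405 / (1 + 0.0474 × 12.8) = 0.405 / 1.607 = 0.2521.
ΔS = 1830 − 5.98 = 1824 mg/L, so the substrate removal rate is 1600 × 1824/1000 = 2918 kg BOD₅/d.
P_X = Y_obs · Q(S₀ − S) = 0.2521 × 2918 = 735.6 kg VSS/d.

P_X ≈ 736 kg VSS/d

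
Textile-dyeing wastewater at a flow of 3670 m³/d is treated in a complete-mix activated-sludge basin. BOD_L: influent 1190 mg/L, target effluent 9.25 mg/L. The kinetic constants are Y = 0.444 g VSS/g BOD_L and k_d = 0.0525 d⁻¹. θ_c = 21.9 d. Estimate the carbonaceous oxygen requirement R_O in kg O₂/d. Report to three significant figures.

R_O ≈ 3060 kg O₂/d

Correct the yield for decay: Y_obs = Y/(1 + k_d θ_c) = 0.444 / (1 + 0.0525 × 21.9) = 0.444 / 2.150 = 0.2065.
Q·(S₀ − S) = 3670 × (1190 − 9.25) × 10⁻³ = 4333 kg/d removed.
P_X = Y_obs·Q·(S₀ − S) = 0.2065 × 4333 = 895.0 kg VSS/d.
Carbonaceous O₂ demand = substrate oxidised − cell-mass equivalent = 4333 − 1.42 × 895.0 = 3062 kg O₂/d.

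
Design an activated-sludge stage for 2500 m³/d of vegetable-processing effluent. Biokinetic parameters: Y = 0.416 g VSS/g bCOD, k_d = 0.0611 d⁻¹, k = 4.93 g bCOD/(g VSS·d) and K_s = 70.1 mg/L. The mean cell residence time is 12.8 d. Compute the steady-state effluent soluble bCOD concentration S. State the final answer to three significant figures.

S ≈ 5.11 mg/L

From the Monod/SRT balance for a CMAS, S = K_s·(1+k_d θ_c)/[θ_c·(Y k − k_d) − 1] = 70.1 × (1 + 0.0611 × 12.8) / [12.8 × (0.416 × 4.93 − 0.0611) − 1] = 124.9 / 24.47 = 5.105 mg/L.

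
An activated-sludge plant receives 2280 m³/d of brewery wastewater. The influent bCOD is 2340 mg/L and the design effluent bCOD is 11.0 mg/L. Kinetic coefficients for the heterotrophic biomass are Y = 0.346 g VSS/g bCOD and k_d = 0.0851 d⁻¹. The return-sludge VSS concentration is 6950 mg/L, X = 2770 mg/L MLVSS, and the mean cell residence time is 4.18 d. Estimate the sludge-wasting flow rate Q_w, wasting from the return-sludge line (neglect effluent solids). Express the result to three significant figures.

From the SRT design equation V = Y Q (S₀−S) θ_c / [X (1 + k_d θ_c)] = 0.346 × 2280 × (2340 − 11.0) × 4.18 / [2770 × (1 + 0.0851 × 4.18)] = 7.68×10^6 / 3755 = 2045 m³.
θ_c = V·X/(Q_w·X_r) when wasting from the recycle, so Q_w = V·X/(θ_c·X_r) = 2045 × 2770 / (4.18 × 6950) = 195.0 m³/d.

Q_w ≈ 195 m³/d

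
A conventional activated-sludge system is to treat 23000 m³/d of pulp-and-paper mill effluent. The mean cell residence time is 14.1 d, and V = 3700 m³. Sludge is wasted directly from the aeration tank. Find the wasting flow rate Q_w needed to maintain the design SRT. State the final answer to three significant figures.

For wasting at MLVSS concentration, Q_w = V/θ_c = 3700/14.1 = 262.4 m³/d.

Q_w ≈ 262 m³/d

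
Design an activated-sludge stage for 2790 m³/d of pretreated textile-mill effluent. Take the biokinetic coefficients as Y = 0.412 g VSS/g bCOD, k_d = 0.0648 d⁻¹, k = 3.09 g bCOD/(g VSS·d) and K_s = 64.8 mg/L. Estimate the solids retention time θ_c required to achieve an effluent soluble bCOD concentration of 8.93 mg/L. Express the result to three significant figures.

From 1/θ_c = Y·k·S/(K_s + S) − k_d: Y·k·S/(K_s+S) = 0.412 × 3.09 × 8.93 / (64.8 + 8.93) = 0.1542 d⁻¹.
Then 1/θ_c = μ − k_d = 0.1542 − 0.0648 = 0.08939 d⁻¹, giving θ_c = 11.19 d.

θ_c ≈ 11.2 d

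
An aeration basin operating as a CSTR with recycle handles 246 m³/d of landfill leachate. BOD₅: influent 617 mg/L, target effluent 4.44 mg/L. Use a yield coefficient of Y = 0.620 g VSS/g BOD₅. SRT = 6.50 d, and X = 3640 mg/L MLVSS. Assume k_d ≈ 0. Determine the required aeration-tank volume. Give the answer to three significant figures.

With k_d = 0 the design equation reduces to V = Y Q (S₀−S) θ_c / X = 0.620 × 246 × (617 − 4.44) × 6.50 / 3640 = 166.8 m³.

V ≈ 167 m³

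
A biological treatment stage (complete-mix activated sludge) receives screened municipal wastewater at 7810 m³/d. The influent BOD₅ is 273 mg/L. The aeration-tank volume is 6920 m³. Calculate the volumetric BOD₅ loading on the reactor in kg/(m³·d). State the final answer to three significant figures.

L_v ≈ 0.308 kg BOD₅/(m³·d)

Volumetric loading L_v = Q·S₀ / V = 7810 × 273 g/m³ / 6920 m³ = 308.1 g/(m³·d) = 0.3081 kg BOD₅/(m³·d).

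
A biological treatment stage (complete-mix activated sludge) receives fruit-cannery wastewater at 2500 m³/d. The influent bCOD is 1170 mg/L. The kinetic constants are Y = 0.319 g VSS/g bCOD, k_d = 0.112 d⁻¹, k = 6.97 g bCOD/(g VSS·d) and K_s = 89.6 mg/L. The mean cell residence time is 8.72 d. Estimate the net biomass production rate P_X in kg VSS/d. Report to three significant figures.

P_X ≈ 468 kg VSS/d

For a completely mixed reactor with recycle the Lawrence–McCarty relation gives S = K_s·(1 + k_d·θ_c) / [θ_c·(Y·k − k_d) − 1] = 89.6 × (1 + 0.112 × 8.72) / [8.72 × (0.319 × 6.97 − 0.112) − 1] = 177.1 / 17.41 = 10.17 mg/L.
Observed yield with endogenous decay: Y_obs = Y / (1 + k_d·θ_c) = 0.319 / (1 + 0.112 × 8.72) = 0.319 / 1.977 = 0.1614 g VSS/g bCOD.
ΔS = 1170 − 10.2 = 1160 mg/L, so the substrate removal rate is 2500 × 1160/1000 = 2900 kg bCOD/d.
P_X = Y_obs · Q(S₀ − S) = 0.1614 × 2900 = 467.9 kg VSS/d.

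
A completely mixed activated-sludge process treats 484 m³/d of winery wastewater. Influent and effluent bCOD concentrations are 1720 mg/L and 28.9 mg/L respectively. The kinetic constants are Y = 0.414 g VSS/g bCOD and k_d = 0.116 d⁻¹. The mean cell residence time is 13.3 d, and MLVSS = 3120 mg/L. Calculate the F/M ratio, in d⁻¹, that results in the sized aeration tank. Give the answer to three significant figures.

Steady-state biomass mass balance: V·X·(1 + k_d·θ_c) = Y·Q·(S₀ − S)·θ_c, so V = 0.414 × 484 × (1720 − 28.9) × 13.3 / [3120 × (1 + 0.116 × 13.3)] = 4.51×10^6 / 7934 = 568.1 m³.
Food-to-microorganism ratio F/M = Q S₀ / (V X) = 484 × 1720 / (568.1 × 3120) = 0.4697 d⁻¹.

F/M ≈ 0.470 d⁻¹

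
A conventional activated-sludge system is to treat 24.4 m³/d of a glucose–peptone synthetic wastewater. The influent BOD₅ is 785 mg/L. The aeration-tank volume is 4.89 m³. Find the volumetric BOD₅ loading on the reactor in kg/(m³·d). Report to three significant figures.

L_v ≈ 3.92 kg BOD₅/(m³·d)

Volumetric loading L_v = Q·S₀ / V = 24.4 × 785 g/m³ / 4.890 m³ = 3917 g/(m³·d) = 3.917 kg BOD₅/(m³·d).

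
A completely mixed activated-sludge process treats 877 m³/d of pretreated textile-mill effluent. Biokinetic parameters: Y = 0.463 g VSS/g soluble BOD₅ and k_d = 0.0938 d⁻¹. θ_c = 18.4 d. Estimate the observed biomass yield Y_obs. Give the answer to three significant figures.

Y_obs ≈ 0.170 g VSS/g soluble BOD₅

The observed yield is Y_obs = Y/(1 + k_d·θ_c) = 0.463 / (1 + 0.0938 × 18.4) = 0.463 / 2.726 = 0.1699 g VSS per g soluble BOD₅ removed.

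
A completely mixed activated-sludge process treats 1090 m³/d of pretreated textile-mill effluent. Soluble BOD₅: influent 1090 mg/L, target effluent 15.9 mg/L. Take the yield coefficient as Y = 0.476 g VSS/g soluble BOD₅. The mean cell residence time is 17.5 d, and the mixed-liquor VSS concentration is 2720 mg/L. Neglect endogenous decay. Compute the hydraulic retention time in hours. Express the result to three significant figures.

Biomass mass balance (decay neglected): V·X = Y·Q·(S₀ − S)·θ_c, so V = 0.476 × 1090 × (1090 − 15.9) × 17.5 / 2720 = 3585 m³.
Hydraulic retention time τ = V/Q = 3585 / 1090 = 3.289 d = 78.95 h.

τ ≈ 78.9 h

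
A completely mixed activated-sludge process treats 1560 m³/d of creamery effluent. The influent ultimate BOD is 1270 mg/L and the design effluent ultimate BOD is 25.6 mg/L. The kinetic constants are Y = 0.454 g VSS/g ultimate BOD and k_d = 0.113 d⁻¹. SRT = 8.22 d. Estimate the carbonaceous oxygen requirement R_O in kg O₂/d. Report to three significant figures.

R_O ≈ 1290 kg O₂/d

Correct the yield for decay: Y_obs = Y/(1 + k_d θ_c) = 0.454 / (1 + 0.113 × 8.22) = 0.454 / 1.929 = 0.2354.
ΔS = 1270 − 25.6 = 1244 mg/L, so the substrate removal rate is 1560 × 1244/1000 = 1941 kg ultimate BOD/d.
Net sludge production P_X = 0.2354 × 1941 = 456.9 kg VSS/d.
Carbonaceous O₂ demand = substrate oxidised − cell-mass equivalent = 1941 − 1.42 × 456.9 = 1292 kg O₂/d.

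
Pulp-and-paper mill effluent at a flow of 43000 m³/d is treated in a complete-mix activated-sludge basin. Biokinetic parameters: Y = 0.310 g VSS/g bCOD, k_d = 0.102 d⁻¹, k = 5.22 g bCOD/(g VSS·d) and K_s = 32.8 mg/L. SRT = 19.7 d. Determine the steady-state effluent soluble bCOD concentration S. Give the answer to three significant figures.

For a completely mixed reactor with recycle the Lawrence–McCarty relation gives S = K_s·(1 + k_d·θ_c) / [θ_c·(Y·k − k_d) − 1] = 32.8 × (1 + 0.102 × 19.7) / [19.7 × (0.310 × 5.22 − 0.102) − 1] = 98.71 / 28.87 = 3.419 mg/L.

S ≈ 3.42 mg/L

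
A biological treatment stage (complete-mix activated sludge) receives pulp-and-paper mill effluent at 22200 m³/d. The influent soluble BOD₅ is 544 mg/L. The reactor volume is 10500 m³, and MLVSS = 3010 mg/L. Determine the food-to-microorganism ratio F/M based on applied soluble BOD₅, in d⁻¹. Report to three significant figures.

F/M ≈ 0.382 d⁻¹

F/M = Q·S₀ / (V·X) = 22200 × 544 / (10500 × 3010) = 0.3821 g soluble BOD₅·(g VSS·d)⁻¹.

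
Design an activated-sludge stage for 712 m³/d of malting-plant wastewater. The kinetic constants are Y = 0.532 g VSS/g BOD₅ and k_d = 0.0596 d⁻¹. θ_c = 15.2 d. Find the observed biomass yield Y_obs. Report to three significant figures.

Y_obs ≈ 0.279 g VSS/g BOD₅

Correct the yield for decay: Y_obs = Y/(1 + k_d θ_c) = 0.532 / (1 + 0.0596 × 15.2) = 0.532 / 1.906 = 0.2791.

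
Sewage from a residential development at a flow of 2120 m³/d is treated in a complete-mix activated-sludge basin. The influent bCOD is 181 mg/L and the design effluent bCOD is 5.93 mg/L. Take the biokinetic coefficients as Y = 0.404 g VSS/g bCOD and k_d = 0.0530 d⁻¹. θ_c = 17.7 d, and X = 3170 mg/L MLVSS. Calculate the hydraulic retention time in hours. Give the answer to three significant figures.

Steady-state biomass mass balance: V·X·(1 + k_d·θ_c) = Y·Q·(S₀ − S)·θ_c, so V = 0.404 × 2120 × (181 − 5.93) × 17.7 / [3170 × (1 + 0.0530 × 17.7)] = 2.65×10^6 / 6144 = 432.0 m³.
HRT = V/Q = 432.0 m³ / 2120 m³·d⁻¹ = 0.2038 d × 24 = 4.890 h.

τ ≈ 4.89 h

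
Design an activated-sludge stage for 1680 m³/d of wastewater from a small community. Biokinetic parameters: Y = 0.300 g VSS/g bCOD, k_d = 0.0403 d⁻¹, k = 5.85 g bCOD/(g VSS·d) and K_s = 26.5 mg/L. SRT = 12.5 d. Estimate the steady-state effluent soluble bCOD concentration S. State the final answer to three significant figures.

Effluent substrate depends only on kinetics and SRT: S = K_s(1 + k_d θ_c) / [θ_c(Yk − k_d) − 1] = 26.5 × (1 + 0.0403 × 12.5) / [12.5 × (0.300 × 5.85 − 0.0403) − 1] = 39.85 / 20.43 = 1.950 mg/L.

S ≈ 1.95 mg/L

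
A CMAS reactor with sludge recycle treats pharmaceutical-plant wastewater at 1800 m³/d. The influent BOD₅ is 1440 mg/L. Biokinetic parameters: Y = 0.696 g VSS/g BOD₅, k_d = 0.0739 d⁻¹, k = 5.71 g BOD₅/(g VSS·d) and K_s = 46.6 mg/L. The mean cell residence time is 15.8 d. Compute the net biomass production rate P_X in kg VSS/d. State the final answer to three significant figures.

P_X ≈ 831 kg VSS/d

Effluent substrate depends only on kinetics and SRT: S = K_s(1 + k_d θ_c) / [θ_c(Yk − k_d) − 1] = 46.6 × (1 + 0.0739 × 15.8) / [15.8 × (0.696 × 5.71 − 0.0739) − 1] = 101.0 / 60.62 = 1.666 mg/L.
The observed yield is Y_obs = Y/(1 + k_d·θ_c) = 0.696 / (1 + 0.0739 × 15.8) = 0.696 / 2.168 = 0.3211 g VSS per g BOD₅ removed.
ΔS = 1440 − 1.67 = 1438 mg/L, so the substrate removal rate is 1800 × 1438/1000 = 2589 kg BOD₅/d.
Biomass produced: P_X = Y_obs·Q·ΔS = 0.3211 × 2589 ≈ 831.3 kg VSS/d.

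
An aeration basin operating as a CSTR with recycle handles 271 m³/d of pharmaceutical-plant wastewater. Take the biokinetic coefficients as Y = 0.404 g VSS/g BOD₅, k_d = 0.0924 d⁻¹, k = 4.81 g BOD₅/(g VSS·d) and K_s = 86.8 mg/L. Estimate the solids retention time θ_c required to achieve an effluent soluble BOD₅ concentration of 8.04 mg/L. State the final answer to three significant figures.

Specific growth rate at S = 8.04 mg/L: μ = YkS/(K_s+S) = 0.404·4.81·8.04/(86.8+8.04) = 0.1647 d⁻¹.
θ_c = 1/(μ − k_d) = 1/(0.1647 − 0.0924) = 1/0.07234 = 13.82 d.

θ_c ≈ 13.8 d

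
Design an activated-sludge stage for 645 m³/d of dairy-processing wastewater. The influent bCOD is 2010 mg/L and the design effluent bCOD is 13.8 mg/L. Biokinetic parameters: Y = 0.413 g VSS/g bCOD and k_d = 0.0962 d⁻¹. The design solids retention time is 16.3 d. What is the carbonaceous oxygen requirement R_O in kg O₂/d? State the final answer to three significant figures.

R_O ≈ 994 kg O₂/d

The observed yield is Y_obs = Y/(1 + k_d·θ_c) = 0.413 / (1 + 0.0962 × 16.3) = 0.413 / 2.568 = 0.1608 g VSS per g bCOD removed.
ΔS = 2010 − 13.8 = 1996 mg/L, so the substrate removal rate is 645 × 1996/1000 = 1288 kg bCOD/d.
Net sludge production P_X = 0.1608 × 1288 = 207.1 kg VSS/d.
Carbonaceous O₂ demand = substrate oxidised − cell-mass equivalent = 1288 − 1.42 × 207.1 = 993.5 kg O₂/d.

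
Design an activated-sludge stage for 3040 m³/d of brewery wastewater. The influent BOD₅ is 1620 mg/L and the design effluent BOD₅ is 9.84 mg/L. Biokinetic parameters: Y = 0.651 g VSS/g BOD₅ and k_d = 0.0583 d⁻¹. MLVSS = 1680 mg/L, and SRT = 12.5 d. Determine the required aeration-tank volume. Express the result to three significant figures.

From the SRT design equation V = Y Q (S₀−S) θ_c / [X (1 + k_d θ_c)] = 0.651 × 3040 × (1620 − 9.84) × 12.5 / [1680 × (1 + 0.0583 × 12.5)] = 3.98×10^7 / 2904 = 13715 m³.

V ≈ 13700 m³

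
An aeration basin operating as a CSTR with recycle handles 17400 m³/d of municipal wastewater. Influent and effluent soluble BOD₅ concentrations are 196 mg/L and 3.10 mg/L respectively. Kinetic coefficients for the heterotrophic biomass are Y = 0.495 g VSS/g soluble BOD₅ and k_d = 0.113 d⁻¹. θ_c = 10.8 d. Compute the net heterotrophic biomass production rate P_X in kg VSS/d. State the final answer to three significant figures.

The observed yield is Y_obs = Y/(1 + k_d·θ_c) = 0.495 / (1 + 0.113 × 10.8) = 0.495 / 2.220 = 0.2229 g VSS per g soluble BOD₅ removed.
ΔS = 196 − 3.10 = 192.9 mg/L, so the substrate removal rate is 17400 × 192.9/1000 = 3356 kg soluble BOD₅/d.
Net biomass production P_X = Y_obs × Q·(S₀ − S) = 0.2229 × 3356 = 748.3 kg VSS/d.

P_X ≈ 748 kg VSS/d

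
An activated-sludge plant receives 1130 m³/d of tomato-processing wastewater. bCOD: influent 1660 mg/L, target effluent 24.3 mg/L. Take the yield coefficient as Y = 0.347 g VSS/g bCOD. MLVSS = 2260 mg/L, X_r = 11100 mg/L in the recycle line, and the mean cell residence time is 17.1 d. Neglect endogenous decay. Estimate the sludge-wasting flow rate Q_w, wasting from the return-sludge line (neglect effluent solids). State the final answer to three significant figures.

Q_w ≈ 57.8 m³/d

V·X = Y·Q·ΔS·θ_c gives V = 0.347 × 1130 × (1660 − 24.3) × 17.1 / 2260 = 4853 m³.
Wasting from the return line (neglecting effluent solids): Q_w = V·X / (θ_c·X_r) = 4853 × 2260 / (17.1 × 11100) = 57.78 m³/d.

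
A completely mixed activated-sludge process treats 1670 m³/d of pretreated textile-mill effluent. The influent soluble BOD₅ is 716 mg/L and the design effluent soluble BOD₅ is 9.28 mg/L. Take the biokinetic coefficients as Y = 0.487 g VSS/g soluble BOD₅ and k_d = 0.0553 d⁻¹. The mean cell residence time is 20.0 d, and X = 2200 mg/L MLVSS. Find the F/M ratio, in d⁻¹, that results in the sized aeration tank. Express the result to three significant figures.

F/M ≈ 0.219 d⁻¹

Steady-state biomass mass balance: V·X·(1 + k_d·θ_c) = Y·Q·(S₀ − S)·θ_c, so V = 0.487 × 1670 × (716 − 9.28) × 20.0 / [2200 × (1 + 0.0553 × 20.0)] = 1.15×10^7 / 4633 = 2481 m³.
Food-to-microorganism ratio F/M = Q S₀ / (V X) = 1670 × 716 / (2481 × 2200) = 0.2191 d⁻¹.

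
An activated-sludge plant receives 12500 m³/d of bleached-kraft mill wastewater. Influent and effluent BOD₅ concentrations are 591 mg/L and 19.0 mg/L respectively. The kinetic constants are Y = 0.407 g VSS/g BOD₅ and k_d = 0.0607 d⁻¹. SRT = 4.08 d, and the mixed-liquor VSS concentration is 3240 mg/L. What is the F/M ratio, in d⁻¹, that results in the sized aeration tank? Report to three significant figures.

F/M ≈ 0.776 d⁻¹

Rearranging the biomass balance for a CMAS with decay, V = Y·Q·ΔS·θ_c / [X·(1+k_d θ_c)] = 0.407 × 12500 × (591 − 19.0) × 4.08 / [3240 × (1 + 0.0607 × 4.08)] = 1.19×10^7 / 4042 = 2937 m³.
F/M = Q·S₀ / (V·X) = 12500 × 591 / (2937 × 3240) = 0.7763 g BOD₅·(g VSS·d)⁻¹.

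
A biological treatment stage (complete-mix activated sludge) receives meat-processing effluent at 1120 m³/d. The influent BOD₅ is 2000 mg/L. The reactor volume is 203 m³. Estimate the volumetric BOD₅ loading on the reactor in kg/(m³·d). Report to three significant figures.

Volumetric loading L_v = Q·S₀ / V = 1120 × 2000 g/m³ / 203.0 m³ = 11034 g/(m³·d) = 11.03 kg BOD₅/(m³·d).

L_v ≈ 11.0 kg BOD₅/(m³·d)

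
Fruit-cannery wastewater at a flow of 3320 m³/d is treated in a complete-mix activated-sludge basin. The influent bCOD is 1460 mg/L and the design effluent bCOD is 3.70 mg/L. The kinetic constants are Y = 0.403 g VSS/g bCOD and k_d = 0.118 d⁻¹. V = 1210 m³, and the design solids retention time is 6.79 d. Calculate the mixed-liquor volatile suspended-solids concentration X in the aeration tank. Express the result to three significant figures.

X ≈ 6070 mg/L

X = Y·Q·ΔS·θ_c / [V·(1 + k_d θ_c)] = 0.403 × 3320 × (1460 − 3.70) × 6.79 / [1210 × (1 + 0.118 × 6.79)] = 6070 mg/L.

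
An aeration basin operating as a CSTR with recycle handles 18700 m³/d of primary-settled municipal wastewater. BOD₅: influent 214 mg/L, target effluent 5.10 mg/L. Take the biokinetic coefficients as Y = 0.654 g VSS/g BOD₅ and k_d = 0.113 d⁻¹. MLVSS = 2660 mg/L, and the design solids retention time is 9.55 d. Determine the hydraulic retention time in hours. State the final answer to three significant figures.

τ ≈ 5.66 h

From the SRT design equation V = Y Q (S₀−S) θ_c / [X (1 + k_d θ_c)] = 0.654 × 18700 × (214 − 5.10) × 9.55 / [2660 × (1 + 0.113 × 9.55)] = 2.44×10^7 / 5531 = 4412 m³.
τ = V/Q = 4412/18700 = 0.2359 d, or 5.662 h.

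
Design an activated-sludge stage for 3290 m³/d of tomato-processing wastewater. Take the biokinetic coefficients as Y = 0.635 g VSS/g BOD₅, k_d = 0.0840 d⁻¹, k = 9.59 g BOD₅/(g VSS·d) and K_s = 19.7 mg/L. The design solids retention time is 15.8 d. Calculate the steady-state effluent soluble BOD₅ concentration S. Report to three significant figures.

S ≈ 0.488 mg/L

From the Monod/SRT balance for a CMAS, S = K_s·(1+k_d θ_c)/[θ_c·(Y k − k_d) − 1] = 19.7 × (1 + 0.0840 × 15.8) / [15.8 × (0.635 × 9.59 − 0.0840) − 1] = 45.85 / 93.89 = 0.4883 mg/L.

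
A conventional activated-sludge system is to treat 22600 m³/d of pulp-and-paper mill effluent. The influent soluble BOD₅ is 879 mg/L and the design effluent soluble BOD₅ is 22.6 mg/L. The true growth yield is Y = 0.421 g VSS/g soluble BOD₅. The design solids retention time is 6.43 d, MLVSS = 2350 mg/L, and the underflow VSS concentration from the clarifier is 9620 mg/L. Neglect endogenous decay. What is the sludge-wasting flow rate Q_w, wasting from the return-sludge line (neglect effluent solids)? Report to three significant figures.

V·X = Y·Q·ΔS·θ_c gives V = 0.421 × 22600 × (879 − 22.6) × 6.43 / 2350 = 22295 m³.
θ_c = V·X/(Q_w·X_r) when wasting from the recycle, so Q_w = V·X/(θ_c·X_r) = 22295 × 2350 / (6.43 × 9620) = 847.0 m³/d.

Q_w ≈ 847 m³/d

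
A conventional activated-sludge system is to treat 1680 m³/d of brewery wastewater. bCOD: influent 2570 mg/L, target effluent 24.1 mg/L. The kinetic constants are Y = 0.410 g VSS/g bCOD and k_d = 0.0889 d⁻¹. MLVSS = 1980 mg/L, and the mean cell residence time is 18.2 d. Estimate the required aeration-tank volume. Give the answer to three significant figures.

V ≈ 6160 m³

From the SRT design equation V = Y Q (S₀−S) θ_c / [X (1 + k_d θ_c)] = 0.410 × 1680 × (2570 − 24.1) × 18.2 / [1980 × (1 + 0.0889 × 18.2)] = 3.19×10^7 / 5184 = 6157 m³.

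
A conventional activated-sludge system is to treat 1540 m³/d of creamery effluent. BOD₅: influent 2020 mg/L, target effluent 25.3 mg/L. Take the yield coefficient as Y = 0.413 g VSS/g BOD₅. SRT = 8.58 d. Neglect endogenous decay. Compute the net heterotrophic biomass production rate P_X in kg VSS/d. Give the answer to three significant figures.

No decay correction is needed, so Y_obs = Y = 0.413.
ΔS = 2020 − 25.3 = 1995 mg/L, so the substrate removal rate is 1540 × 1995/1000 = 3072 kg BOD₅/d.
Biomass produced: P_X = Y_obs·Q·ΔS = 0.4130 × 3072 ≈ 1269 kg VSS/d.

P_X ≈ 1270 kg VSS/d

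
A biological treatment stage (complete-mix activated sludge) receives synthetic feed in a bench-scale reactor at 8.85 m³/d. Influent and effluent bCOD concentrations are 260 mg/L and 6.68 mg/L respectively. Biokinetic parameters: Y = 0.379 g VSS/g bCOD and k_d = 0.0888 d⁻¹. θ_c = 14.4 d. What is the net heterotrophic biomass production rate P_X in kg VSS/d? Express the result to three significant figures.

The observed yield is Y_obs = Y/(1 + k_d·θ_c) = 0.379 / (1 + 0.0888 × 14.4) = 0.379 / 2.279 = 0.1663 g VSS per g bCOD removed.
Mass of bCOD removed per day: Q(S₀ − S) = 8.85 × 253.3 g/m³ = 2.242 kg/d.
Net biomass production P_X = Y_obs × Q·(S₀ − S) = 0.1663 × 2.242 = 0.3729 kg VSS/d.

P_X ≈ 0.373 kg VSS/d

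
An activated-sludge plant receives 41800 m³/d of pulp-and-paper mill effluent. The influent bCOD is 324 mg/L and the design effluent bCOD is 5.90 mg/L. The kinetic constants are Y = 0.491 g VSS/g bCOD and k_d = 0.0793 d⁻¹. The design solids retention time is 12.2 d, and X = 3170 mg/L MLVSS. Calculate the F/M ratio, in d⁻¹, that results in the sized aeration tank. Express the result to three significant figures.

From the SRT design equation V = Y Q (S₀−S) θ_c / [X (1 + k_d θ_c)] = 0.491 × 41800 × (324 − 5.90) × 12.2 / [3170 × (1 + 0.0793 × 12.2)] = 7.96×10^7 / 6237 = 12771 m³.
Food-to-microorganism ratio F/M = Q S₀ / (V X) = 41800 × 324 / (12771 × 3170) = 0.3345 d⁻¹.

F/M ≈ 0.335 d⁻¹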